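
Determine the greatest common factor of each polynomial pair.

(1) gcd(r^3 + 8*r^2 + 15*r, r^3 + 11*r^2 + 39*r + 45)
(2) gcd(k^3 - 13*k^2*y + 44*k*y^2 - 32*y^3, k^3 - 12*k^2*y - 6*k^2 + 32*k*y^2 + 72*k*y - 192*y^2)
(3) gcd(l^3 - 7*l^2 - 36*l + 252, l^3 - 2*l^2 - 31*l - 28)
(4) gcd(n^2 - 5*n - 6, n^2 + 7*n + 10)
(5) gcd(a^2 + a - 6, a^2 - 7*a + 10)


(1) = gcd(r*(r + 3)*(r + 5), (r + 3)^2*(r + 5)) = r^2 + 8*r + 15
(2) = k^2 - 12*k*y + 32*y^2
(3) = gcd((l - 7)*(l - 6)*(l + 6), (l - 7)*(l + 1)*(l + 4)) = l - 7
(4) = gcd((n - 6)*(n + 1), (n + 2)*(n + 5)) = 1
(5) = gcd((a - 2)*(a + 3), (a - 5)*(a - 2)) = a - 2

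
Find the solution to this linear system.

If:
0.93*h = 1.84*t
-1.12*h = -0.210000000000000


Then:
h = 0.19
t = 0.09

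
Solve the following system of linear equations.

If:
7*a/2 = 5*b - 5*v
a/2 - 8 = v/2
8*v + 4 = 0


Then:
a = 31/2
b = 207/20
v = -1/2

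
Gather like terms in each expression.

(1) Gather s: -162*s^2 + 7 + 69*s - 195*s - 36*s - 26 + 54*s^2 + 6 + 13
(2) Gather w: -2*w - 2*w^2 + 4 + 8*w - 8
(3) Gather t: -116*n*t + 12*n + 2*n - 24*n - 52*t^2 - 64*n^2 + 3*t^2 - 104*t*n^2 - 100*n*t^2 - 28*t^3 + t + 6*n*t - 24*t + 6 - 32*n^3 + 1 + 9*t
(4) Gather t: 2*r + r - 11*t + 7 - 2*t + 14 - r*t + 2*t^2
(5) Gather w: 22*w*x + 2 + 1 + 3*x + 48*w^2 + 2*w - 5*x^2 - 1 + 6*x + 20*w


(1) = -108*s^2 - 162*s
(2) = -2*w^2 + 6*w - 4
(3) = -32*n^3 - 64*n^2 - 10*n - 28*t^3 + t^2*(-100*n - 49) + t*(-104*n^2 - 110*n - 14) + 7
(4) = 3*r + 2*t^2 + t*(-r - 13) + 21
(5) = 48*w^2 + w*(22*x + 22) - 5*x^2 + 9*x + 2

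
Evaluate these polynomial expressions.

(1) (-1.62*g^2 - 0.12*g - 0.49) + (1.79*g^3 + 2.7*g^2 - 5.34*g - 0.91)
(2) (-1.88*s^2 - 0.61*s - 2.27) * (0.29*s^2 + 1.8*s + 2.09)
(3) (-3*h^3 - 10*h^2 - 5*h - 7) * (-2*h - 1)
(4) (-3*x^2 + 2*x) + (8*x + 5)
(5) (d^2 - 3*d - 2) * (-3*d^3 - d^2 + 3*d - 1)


(1) = 1.79*g^3 + 1.08*g^2 - 5.46*g - 1.4
(2) = -0.5452*s^4 - 3.5609*s^3 - 5.6855*s^2 - 5.3609*s - 4.7443
(3) = 6*h^4 + 23*h^3 + 20*h^2 + 19*h + 7
(4) = -3*x^2 + 10*x + 5
(5) = -3*d^5 + 8*d^4 + 12*d^3 - 8*d^2 - 3*d + 2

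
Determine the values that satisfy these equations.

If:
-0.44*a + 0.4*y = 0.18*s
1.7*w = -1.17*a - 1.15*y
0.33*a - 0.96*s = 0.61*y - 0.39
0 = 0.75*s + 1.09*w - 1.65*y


Then:
a = -0.03
s = 0.32
w = -0.05
y = 0.11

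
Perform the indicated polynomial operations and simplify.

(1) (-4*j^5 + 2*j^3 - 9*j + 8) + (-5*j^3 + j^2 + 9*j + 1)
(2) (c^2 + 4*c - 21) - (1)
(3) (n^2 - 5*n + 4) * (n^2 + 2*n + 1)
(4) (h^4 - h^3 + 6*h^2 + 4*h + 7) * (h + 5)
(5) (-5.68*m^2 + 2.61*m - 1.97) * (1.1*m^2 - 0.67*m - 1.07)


(1) = -4*j^5 - 3*j^3 + j^2 + 9
(2) = c^2 + 4*c - 22
(3) = n^4 - 3*n^3 - 5*n^2 + 3*n + 4
(4) = h^5 + 4*h^4 + h^3 + 34*h^2 + 27*h + 35
(5) = -6.248*m^4 + 6.6766*m^3 + 2.1619*m^2 - 1.4728*m + 2.1079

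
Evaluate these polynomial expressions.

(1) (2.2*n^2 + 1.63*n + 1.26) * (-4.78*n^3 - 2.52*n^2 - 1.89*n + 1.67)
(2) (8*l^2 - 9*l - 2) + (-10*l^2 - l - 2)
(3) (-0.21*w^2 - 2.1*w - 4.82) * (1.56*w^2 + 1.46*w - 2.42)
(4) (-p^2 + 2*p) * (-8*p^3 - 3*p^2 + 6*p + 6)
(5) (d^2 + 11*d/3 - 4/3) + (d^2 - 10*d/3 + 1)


(1) = -10.516*n^5 - 13.3354*n^4 - 14.2884*n^3 - 2.5819*n^2 + 0.3407*n + 2.1042
(2) = -2*l^2 - 10*l - 4
(3) = -0.3276*w^4 - 3.5826*w^3 - 10.077*w^2 - 1.9552*w + 11.6644
(4) = 8*p^5 - 13*p^4 - 12*p^3 + 6*p^2 + 12*p
(5) = 2*d^2 + d/3 - 1/3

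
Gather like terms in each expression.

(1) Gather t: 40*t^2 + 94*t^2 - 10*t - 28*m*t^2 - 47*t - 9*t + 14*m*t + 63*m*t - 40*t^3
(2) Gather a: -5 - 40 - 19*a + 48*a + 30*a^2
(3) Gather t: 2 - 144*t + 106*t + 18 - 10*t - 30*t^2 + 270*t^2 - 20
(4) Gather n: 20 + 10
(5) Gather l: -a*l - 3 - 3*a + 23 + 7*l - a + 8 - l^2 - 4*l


(1) = -40*t^3 + t^2*(134 - 28*m) + t*(77*m - 66)
(2) = 30*a^2 + 29*a - 45
(3) = 240*t^2 - 48*t
(4) = 30
(5) = -4*a - l^2 + l*(3 - a) + 28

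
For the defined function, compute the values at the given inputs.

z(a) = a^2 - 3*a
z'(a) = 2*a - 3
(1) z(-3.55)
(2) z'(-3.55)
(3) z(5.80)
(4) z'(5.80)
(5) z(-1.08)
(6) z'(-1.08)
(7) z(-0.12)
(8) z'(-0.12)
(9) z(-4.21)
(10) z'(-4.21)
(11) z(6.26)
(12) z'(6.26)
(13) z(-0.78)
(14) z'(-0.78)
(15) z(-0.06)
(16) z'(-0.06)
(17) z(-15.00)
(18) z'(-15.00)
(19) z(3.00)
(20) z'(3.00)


(1) = 23.25
(2) = -10.10
(3) = 16.24
(4) = 8.60
(5) = 4.41
(6) = -5.16
(7) = 0.37
(8) = -3.24
(9) = 30.35
(10) = -11.42
(11) = 20.41
(12) = 9.52
(13) = 2.95
(14) = -4.56
(15) = 0.18
(16) = -3.12
(17) = 270.00
(18) = -33.00
(19) = 0.00
(20) = 3.00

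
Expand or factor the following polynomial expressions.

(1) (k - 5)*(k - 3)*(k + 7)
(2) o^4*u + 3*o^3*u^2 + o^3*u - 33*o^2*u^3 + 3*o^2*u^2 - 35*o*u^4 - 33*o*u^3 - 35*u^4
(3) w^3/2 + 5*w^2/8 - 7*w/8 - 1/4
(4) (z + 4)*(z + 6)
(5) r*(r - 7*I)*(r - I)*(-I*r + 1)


(1) = k^3 - k^2 - 41*k + 105
(2) = (o - 5*u)*(o + u)*(o + 7*u)*(o*u + u)
(3) = (w/2 + 1)*(w - 1)*(w + 1/4)
(4) = z^2 + 10*z + 24
(5) = -I*r^4 - 7*r^3 - I*r^2 - 7*r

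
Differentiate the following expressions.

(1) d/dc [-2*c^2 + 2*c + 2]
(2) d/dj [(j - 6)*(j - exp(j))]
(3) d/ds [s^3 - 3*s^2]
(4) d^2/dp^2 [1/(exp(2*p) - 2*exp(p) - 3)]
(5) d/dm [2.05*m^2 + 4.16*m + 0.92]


(1) = 2 - 4*c
(2) = j + (1 - exp(j))*(j - 6) - exp(j)
(3) = 3*s*(s - 2)
(4) = 2*((1 - 2*exp(p))*(-exp(2*p) + 2*exp(p) + 3) - 4*(1 - exp(p))^2*exp(p))*exp(p)/(-exp(2*p) + 2*exp(p) + 3)^3
(5) = 4.1*m + 4.16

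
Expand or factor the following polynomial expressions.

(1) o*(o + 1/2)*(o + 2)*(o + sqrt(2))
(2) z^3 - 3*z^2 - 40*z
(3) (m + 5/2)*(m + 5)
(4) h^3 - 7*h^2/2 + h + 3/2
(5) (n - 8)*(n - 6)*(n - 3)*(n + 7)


(1) = o^4 + sqrt(2)*o^3 + 5*o^3/2 + o^2 + 5*sqrt(2)*o^2/2 + sqrt(2)*o
(2) = z*(z - 8)*(z + 5)
(3) = m^2 + 15*m/2 + 25/2
(4) = (h - 3)*(h - 1)*(h + 1/2)
(5) = n^4 - 10*n^3 - 29*n^2 + 486*n - 1008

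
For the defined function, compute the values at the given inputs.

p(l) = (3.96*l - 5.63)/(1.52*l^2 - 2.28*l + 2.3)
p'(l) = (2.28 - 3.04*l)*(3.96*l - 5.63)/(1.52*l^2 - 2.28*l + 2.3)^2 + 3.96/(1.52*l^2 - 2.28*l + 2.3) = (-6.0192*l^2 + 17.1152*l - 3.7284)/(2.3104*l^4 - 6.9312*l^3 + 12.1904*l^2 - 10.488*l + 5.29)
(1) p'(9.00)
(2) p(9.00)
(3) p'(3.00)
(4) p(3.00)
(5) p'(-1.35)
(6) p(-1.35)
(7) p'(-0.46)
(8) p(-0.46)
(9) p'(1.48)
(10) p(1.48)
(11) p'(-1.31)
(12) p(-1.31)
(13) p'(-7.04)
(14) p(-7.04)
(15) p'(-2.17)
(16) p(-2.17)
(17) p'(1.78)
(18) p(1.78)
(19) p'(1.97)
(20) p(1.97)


(1) = -0.03
(2) = 0.29
(3) = -0.08
(4) = 0.68
(5) = -0.57
(6) = -1.35
(7) = -0.96
(8) = -2.03
(9) = 1.66
(10) = 0.10
(11) = -0.59
(12) = -1.37
(13) = -0.05
(14) = -0.36
(15) = -0.33
(16) = -0.99
(17) = 0.82
(18) = 0.46
(19) = 0.48
(20) = 0.59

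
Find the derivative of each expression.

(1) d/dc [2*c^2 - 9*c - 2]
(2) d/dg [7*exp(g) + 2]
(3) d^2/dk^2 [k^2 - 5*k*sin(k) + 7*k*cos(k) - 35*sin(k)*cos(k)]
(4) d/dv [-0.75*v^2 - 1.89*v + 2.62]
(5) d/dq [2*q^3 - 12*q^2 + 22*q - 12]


(1) = 4*c - 9
(2) = 7*exp(g)
(3) = 5*k*sin(k) - 7*k*cos(k) - 14*sin(k) + 70*sin(2*k) - 10*cos(k) + 2
(4) = -1.5*v - 1.89
(5) = 6*q^2 - 24*q + 22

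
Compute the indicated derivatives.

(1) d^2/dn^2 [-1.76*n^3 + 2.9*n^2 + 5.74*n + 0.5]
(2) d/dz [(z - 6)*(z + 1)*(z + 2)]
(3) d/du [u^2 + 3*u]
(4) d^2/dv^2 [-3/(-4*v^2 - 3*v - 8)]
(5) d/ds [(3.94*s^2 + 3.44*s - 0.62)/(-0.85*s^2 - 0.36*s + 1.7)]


(1) = 5.8 - 10.56*n
(2) = 3*z^2 - 6*z - 16
(3) = 2*u + 3
(4) = 6*(-16*v^2 - 12*v + (8*v + 3)^2 - 32)/(4*v^2 + 3*v + 8)^3
(5) = (1.5056*s^2 + 12.342*s + 5.6248)/(0.7225*s^4 + 0.612*s^3 - 2.7604*s^2 - 1.224*s + 2.89)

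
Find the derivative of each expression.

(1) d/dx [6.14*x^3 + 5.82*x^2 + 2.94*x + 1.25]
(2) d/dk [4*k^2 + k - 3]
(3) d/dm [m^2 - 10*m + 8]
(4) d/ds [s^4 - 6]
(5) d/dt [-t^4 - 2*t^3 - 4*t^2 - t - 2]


(1) = 18.42*x^2 + 11.64*x + 2.94
(2) = 8*k + 1
(3) = 2*m - 10
(4) = 4*s^3
(5) = -4*t^3 - 6*t^2 - 8*t - 1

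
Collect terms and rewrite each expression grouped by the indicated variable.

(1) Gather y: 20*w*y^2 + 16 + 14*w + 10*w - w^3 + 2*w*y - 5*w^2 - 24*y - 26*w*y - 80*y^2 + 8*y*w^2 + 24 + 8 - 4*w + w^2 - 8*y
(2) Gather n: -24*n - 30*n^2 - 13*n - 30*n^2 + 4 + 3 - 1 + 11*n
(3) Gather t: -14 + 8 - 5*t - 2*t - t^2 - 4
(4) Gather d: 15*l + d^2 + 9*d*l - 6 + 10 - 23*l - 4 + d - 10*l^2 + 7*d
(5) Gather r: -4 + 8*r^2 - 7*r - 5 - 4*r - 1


(1) = -w^3 - 4*w^2 + 20*w + y^2*(20*w - 80) + y*(8*w^2 - 24*w - 32) + 48
(2) = -60*n^2 - 26*n + 6
(3) = -t^2 - 7*t - 10
(4) = d^2 + d*(9*l + 8) - 10*l^2 - 8*l
(5) = 8*r^2 - 11*r - 10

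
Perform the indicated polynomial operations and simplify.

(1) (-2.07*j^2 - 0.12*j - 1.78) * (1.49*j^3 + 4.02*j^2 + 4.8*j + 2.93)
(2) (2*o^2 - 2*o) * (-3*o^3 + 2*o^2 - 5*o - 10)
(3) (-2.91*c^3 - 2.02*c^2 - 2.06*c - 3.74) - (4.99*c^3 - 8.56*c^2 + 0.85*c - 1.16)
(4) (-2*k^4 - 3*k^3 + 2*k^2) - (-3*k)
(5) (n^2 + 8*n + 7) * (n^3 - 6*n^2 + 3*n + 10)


(1) = -3.0843*j^5 - 8.5002*j^4 - 13.0706*j^3 - 13.7967*j^2 - 8.8956*j - 5.2154
(2) = -6*o^5 + 10*o^4 - 14*o^3 - 10*o^2 + 20*o
(3) = -7.9*c^3 + 6.54*c^2 - 2.91*c - 2.58
(4) = -2*k^4 - 3*k^3 + 2*k^2 + 3*k
(5) = n^5 + 2*n^4 - 38*n^3 - 8*n^2 + 101*n + 70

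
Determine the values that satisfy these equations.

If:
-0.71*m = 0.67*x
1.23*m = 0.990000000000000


Then:
m = 0.80
x = -0.85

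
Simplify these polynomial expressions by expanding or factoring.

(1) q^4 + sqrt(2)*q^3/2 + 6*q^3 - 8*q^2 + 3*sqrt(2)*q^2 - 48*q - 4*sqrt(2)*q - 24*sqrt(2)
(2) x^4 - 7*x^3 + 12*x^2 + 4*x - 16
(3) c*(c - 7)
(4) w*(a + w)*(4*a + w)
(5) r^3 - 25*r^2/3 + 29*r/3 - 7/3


(1) = (q + 6)*(q - 2*sqrt(2))*(q + sqrt(2)/2)*(q + 2*sqrt(2))
(2) = (x - 4)*(x - 2)^2*(x + 1)
(3) = c^2 - 7*c
(4) = 4*a^2*w + 5*a*w^2 + w^3
(5) = (r - 7)*(r - 1)*(r - 1/3)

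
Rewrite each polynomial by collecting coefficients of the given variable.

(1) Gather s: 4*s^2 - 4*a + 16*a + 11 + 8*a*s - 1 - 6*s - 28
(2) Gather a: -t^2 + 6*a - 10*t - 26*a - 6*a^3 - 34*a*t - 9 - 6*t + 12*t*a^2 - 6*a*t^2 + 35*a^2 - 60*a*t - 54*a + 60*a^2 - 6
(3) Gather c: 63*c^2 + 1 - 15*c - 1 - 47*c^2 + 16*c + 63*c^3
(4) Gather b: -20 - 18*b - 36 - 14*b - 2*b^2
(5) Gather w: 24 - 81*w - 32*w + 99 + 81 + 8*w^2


(1) = 12*a + 4*s^2 + s*(8*a - 6) - 18
(2) = -6*a^3 + a^2*(12*t + 95) + a*(-6*t^2 - 94*t - 74) - t^2 - 16*t - 15
(3) = 63*c^3 + 16*c^2 + c
(4) = -2*b^2 - 32*b - 56
(5) = 8*w^2 - 113*w + 204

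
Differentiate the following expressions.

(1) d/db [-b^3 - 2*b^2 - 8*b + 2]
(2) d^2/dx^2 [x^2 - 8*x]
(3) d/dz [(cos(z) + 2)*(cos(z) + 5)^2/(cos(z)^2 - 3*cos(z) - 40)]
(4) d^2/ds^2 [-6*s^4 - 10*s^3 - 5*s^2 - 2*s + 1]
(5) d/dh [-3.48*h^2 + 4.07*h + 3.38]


(1) = -3*b^2 - 4*b - 8
(2) = 2
(3) = (sin(z)^2 + 16*cos(z) + 65)*sin(z)/(cos(z) - 8)^2
(4) = -72*s^2 - 60*s - 10
(5) = 4.07 - 6.96*h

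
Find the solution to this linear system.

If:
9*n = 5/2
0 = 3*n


Then:
No Solution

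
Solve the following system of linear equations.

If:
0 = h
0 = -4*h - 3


Then:
No Solution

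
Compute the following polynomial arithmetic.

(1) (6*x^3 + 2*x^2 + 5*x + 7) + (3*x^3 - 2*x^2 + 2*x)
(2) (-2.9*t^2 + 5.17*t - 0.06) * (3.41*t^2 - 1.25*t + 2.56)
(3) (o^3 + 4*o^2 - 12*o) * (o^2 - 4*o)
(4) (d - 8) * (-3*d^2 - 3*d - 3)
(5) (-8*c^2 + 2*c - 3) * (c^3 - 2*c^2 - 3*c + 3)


(1) = 9*x^3 + 7*x + 7
(2) = -9.889*t^4 + 21.2547*t^3 - 14.0911*t^2 + 13.3102*t - 0.1536
(3) = o^5 - 28*o^3 + 48*o^2
(4) = -3*d^3 + 21*d^2 + 21*d + 24
(5) = -8*c^5 + 18*c^4 + 17*c^3 - 24*c^2 + 15*c - 9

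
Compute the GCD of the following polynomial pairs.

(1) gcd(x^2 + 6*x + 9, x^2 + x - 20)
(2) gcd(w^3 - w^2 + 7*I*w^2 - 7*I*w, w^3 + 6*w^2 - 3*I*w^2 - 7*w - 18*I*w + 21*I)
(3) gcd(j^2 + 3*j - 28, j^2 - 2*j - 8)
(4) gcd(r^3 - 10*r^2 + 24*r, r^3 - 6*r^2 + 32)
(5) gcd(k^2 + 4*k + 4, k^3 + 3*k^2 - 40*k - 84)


(1) = gcd((x + 3)^2, (x - 4)*(x + 5)) = 1
(2) = gcd(w*(w - 1)*(w + 7*I), (w - 1)*(w + 7)*(w - 3*I)) = w - 1
(3) = j - 4
(4) = r - 4
(5) = gcd((k + 2)^2, (k - 6)*(k + 2)*(k + 7)) = k + 2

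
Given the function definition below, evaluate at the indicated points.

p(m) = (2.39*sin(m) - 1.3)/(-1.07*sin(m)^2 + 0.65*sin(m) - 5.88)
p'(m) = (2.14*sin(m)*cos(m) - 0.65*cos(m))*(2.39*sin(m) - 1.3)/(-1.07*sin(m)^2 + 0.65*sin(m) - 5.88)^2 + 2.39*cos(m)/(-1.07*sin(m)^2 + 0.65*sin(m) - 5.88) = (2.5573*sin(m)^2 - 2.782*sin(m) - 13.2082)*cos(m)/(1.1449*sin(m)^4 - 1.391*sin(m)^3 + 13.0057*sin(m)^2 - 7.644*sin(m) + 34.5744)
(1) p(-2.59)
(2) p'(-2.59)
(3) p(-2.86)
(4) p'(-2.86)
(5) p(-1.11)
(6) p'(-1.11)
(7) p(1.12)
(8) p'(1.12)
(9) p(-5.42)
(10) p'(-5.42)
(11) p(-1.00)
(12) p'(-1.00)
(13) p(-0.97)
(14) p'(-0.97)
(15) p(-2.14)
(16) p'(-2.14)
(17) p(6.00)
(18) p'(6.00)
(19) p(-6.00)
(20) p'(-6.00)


(1) = 0.39
(2) = 0.22
(3) = 0.32
(4) = 0.31
(5) = 0.47
(6) = -0.07
(7) = -0.14
(8) = -0.16
(9) = -0.09
(10) = -0.25
(11) = 0.46
(12) = -0.09
(13) = 0.46
(14) = -0.10
(15) = 0.46
(16) = 0.09
(17) = 0.32
(18) = -0.31
(19) = 0.11
(20) = -0.40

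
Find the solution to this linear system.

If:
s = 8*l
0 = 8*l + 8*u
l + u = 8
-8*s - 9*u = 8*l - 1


Then:
No Solution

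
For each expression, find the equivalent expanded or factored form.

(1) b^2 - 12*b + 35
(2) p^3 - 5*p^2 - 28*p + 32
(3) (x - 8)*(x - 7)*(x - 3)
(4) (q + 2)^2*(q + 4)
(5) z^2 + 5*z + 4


(1) = (b - 7)*(b - 5)
(2) = (p - 8)*(p - 1)*(p + 4)
(3) = x^3 - 18*x^2 + 101*x - 168
(4) = q^3 + 8*q^2 + 20*q + 16
(5) = (z + 1)*(z + 4)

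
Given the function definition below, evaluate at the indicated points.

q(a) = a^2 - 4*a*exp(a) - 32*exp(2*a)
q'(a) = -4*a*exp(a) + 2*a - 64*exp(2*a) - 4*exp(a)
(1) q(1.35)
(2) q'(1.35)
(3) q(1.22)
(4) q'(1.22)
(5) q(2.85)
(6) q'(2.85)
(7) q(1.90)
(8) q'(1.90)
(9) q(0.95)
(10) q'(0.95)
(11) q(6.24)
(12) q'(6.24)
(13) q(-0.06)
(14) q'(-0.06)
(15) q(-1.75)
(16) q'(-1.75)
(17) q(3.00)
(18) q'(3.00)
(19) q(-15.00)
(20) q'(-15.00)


(1) = -495.16
(2) = -985.86
(3) = -382.18
(4) = -761.91
(5) = -9752.72
(6) = -19388.05
(7) = -1477.64
(8) = -2934.63
(9) = -222.87
(10) = -446.17
(11) = -8429525.28
(12) = -16848366.45
(13) = -28.15
(14) = -60.42
(15) = 3.31
(16) = -4.91
(17) = -13141.75
(18) = -26134.81
(19) = 225.00
(20) = -30.00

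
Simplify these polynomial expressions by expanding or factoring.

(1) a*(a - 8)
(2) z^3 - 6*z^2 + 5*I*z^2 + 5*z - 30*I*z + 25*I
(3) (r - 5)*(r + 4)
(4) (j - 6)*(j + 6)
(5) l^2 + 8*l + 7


(1) = a^2 - 8*a
(2) = (z - 5)*(z - 1)*(z + 5*I)
(3) = r^2 - r - 20
(4) = j^2 - 36
(5) = (l + 1)*(l + 7)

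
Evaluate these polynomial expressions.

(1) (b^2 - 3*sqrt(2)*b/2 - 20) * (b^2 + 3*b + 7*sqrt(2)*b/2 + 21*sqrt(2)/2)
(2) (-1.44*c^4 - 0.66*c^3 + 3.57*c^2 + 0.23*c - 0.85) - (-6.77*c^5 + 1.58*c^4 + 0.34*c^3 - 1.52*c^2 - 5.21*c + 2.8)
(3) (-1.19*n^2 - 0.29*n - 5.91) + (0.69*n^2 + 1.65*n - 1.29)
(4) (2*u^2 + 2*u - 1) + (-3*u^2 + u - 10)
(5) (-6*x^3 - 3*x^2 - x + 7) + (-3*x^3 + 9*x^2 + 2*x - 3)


(1) = b^4 + 2*sqrt(2)*b^3 + 3*b^3 - 61*b^2/2 + 6*sqrt(2)*b^2 - 70*sqrt(2)*b - 183*b/2 - 210*sqrt(2)
(2) = 6.77*c^5 - 3.02*c^4 - 1.0*c^3 + 5.09*c^2 + 5.44*c - 3.65
(3) = -0.5*n^2 + 1.36*n - 7.2
(4) = -u^2 + 3*u - 11
(5) = -9*x^3 + 6*x^2 + x + 4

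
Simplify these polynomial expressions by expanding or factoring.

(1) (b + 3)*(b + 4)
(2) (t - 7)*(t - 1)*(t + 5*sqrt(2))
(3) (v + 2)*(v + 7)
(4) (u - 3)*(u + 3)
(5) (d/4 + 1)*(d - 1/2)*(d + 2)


(1) = b^2 + 7*b + 12
(2) = t^3 - 8*t^2 + 5*sqrt(2)*t^2 - 40*sqrt(2)*t + 7*t + 35*sqrt(2)
(3) = v^2 + 9*v + 14
(4) = u^2 - 9
(5) = d^3/4 + 11*d^2/8 + 5*d/4 - 1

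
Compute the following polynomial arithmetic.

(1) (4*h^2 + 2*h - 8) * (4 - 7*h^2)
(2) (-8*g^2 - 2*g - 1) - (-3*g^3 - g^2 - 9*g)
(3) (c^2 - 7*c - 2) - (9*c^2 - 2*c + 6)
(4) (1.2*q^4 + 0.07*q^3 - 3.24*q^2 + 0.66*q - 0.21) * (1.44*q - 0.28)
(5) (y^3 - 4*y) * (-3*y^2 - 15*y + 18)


(1) = -28*h^4 - 14*h^3 + 72*h^2 + 8*h - 32
(2) = 3*g^3 - 7*g^2 + 7*g - 1
(3) = -8*c^2 - 5*c - 8
(4) = 1.728*q^5 - 0.2352*q^4 - 4.6852*q^3 + 1.8576*q^2 - 0.4872*q + 0.0588
(5) = -3*y^5 - 15*y^4 + 30*y^3 + 60*y^2 - 72*y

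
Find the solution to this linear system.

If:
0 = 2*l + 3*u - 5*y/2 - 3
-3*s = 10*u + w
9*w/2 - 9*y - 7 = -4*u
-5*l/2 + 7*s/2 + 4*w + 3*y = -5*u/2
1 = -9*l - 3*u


Then:
l = 4507/6714
s = 29977/3357
u = -1751/746
w = -3712/1119
y = -11681/3357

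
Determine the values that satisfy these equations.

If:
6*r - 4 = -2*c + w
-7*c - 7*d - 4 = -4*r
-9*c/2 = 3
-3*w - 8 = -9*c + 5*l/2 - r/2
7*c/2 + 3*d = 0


Then:
c = -2/3
d = 7/9
l = -1361/180
r = 43/36
w = 11/6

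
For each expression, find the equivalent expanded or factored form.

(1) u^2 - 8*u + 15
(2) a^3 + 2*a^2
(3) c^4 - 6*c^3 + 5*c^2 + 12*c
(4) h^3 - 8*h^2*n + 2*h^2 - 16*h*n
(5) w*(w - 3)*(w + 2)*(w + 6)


(1) = (u - 5)*(u - 3)
(2) = a^2*(a + 2)
(3) = c*(c - 4)*(c - 3)*(c + 1)
(4) = h*(h + 2)*(h - 8*n)
(5) = w^4 + 5*w^3 - 12*w^2 - 36*w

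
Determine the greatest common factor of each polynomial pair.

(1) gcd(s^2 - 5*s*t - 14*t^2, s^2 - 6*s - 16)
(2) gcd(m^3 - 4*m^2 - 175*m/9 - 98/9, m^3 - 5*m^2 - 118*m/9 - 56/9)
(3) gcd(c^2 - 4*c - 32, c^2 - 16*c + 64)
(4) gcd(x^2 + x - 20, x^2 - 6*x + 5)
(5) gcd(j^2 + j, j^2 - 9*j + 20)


(1) = 1
(2) = gcd((m - 7)*(m + 2/3)*(m + 7/3), (m - 7)*(m + 2/3)*(m + 4/3)) = m^2 - 19*m/3 - 14/3
(3) = c - 8
(4) = 1
(5) = 1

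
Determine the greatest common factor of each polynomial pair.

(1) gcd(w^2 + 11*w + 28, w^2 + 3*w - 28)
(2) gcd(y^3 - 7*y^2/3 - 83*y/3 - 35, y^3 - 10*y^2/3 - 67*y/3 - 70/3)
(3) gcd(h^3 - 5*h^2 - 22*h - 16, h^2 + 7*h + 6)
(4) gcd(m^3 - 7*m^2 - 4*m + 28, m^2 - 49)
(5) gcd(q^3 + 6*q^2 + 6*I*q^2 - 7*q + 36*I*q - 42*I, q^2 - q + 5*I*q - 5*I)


(1) = w + 7
(2) = gcd((y - 7)*(y + 5/3)*(y + 3), (y - 7)*(y + 5/3)*(y + 2)) = y^2 - 16*y/3 - 35/3
(3) = h + 1
(4) = m - 7
(5) = gcd((q - 1)*(q + 7)*(q + 6*I), (q - 1)*(q + 5*I)) = q - 1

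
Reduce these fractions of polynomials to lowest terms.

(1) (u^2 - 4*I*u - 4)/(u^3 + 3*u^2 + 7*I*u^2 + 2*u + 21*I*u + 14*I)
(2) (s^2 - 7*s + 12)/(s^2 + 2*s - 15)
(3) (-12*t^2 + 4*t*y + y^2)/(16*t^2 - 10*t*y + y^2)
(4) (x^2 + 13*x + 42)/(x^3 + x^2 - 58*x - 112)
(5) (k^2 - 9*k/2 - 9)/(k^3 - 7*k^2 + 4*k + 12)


(1) = (u^2 - 4*I*u - 4)/(u^3 + u^2*(3 + 7*I) + u*(2 + 21*I) + 14*I)
(2) = (s - 4)/(s + 5)
(3) = (6*t + y)/(-8*t + y)
(4) = (x + 6)/(x^2 - 6*x - 16)
(5) = (2*k + 3)/(2*k^2 - 2*k - 4)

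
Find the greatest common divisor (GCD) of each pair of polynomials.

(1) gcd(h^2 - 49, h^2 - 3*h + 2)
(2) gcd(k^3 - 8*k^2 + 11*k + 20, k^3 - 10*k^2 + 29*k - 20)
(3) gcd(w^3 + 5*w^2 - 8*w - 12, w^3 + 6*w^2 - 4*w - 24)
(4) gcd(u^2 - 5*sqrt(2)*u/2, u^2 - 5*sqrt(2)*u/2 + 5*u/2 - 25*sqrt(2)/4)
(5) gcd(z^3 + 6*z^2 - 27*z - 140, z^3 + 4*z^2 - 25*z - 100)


(1) = gcd((h - 7)*(h + 7), (h - 2)*(h - 1)) = 1
(2) = gcd((k - 5)*(k - 4)*(k + 1), (k - 5)*(k - 4)*(k - 1)) = k^2 - 9*k + 20
(3) = w^2 + 4*w - 12
(4) = u - 5*sqrt(2)/2
(5) = gcd((z - 5)*(z + 4)*(z + 7), (z - 5)*(z + 4)*(z + 5)) = z^2 - z - 20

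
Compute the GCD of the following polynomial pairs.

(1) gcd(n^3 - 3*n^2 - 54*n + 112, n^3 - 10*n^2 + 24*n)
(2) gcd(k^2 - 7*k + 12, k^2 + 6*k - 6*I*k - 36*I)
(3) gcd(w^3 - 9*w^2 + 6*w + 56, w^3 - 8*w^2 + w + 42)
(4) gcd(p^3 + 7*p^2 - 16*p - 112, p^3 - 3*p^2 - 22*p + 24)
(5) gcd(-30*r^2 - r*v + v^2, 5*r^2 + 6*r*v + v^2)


(1) = 1
(2) = gcd((k - 4)*(k - 3), (k + 6)*(k - 6*I)) = 1
(3) = w^2 - 5*w - 14
(4) = gcd((p - 4)*(p + 4)*(p + 7), (p - 6)*(p - 1)*(p + 4)) = p + 4
(5) = 5*r + v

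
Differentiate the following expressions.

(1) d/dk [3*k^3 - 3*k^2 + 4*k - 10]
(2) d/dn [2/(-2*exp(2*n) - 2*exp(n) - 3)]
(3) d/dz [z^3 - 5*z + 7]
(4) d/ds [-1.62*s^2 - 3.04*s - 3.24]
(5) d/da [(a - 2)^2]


(1) = 9*k^2 - 6*k + 4
(2) = (8*exp(n) + 4)*exp(n)/(2*exp(2*n) + 2*exp(n) + 3)^2
(3) = 3*z^2 - 5
(4) = -3.24*s - 3.04
(5) = 2*a - 4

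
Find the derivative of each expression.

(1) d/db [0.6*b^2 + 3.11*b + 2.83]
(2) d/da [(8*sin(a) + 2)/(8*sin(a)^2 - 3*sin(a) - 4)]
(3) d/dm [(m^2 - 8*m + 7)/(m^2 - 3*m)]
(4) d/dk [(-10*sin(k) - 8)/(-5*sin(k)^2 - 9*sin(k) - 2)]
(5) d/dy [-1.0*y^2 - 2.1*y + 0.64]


(1) = 1.2*b + 3.11
(2) = 2*(-16*sin(a) + 16*cos(2*a) - 29)*cos(a)/(3*sin(a) + 4*cos(2*a))^2
(3) = (5*m^2 - 14*m + 21)/(m^2*(m^2 - 6*m + 9))
(4) = 2*(-40*sin(k) + 25*cos(k)^2 - 51)*cos(k)/(5*sin(k)^2 + 9*sin(k) + 2)^2
(5) = -2.0*y - 2.1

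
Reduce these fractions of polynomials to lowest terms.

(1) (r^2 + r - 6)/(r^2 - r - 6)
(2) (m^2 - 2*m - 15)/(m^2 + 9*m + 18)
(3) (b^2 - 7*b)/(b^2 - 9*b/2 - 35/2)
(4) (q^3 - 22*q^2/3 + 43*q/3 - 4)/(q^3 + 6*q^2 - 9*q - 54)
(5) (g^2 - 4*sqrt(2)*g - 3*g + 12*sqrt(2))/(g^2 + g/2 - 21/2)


(1) = (r^2 + r - 6)/(r^2 - r - 6)
(2) = (m - 5)/(m + 6)
(3) = 2*b/(2*b + 5)
(4) = (3*q^2 - 13*q + 4)/(3*q^2 + 27*q + 54)
(5) = (2*g - 8*sqrt(2))/(2*g + 7)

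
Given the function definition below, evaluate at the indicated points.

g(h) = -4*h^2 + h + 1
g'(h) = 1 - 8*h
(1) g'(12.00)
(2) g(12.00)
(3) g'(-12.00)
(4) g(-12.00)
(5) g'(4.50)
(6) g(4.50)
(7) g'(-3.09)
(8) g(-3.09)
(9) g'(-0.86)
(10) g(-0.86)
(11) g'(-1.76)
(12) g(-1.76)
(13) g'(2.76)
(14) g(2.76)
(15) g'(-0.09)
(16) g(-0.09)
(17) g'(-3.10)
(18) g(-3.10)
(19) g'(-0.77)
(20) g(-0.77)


(1) = -95.00
(2) = -563.00
(3) = 97.00
(4) = -587.00
(5) = -35.00
(6) = -75.50
(7) = 25.72
(8) = -40.28
(9) = 7.88
(10) = -2.82
(11) = 15.08
(12) = -13.15
(13) = -21.08
(14) = -26.71
(15) = 1.72
(16) = 0.88
(17) = 25.80
(18) = -40.54
(19) = 7.16
(20) = -2.14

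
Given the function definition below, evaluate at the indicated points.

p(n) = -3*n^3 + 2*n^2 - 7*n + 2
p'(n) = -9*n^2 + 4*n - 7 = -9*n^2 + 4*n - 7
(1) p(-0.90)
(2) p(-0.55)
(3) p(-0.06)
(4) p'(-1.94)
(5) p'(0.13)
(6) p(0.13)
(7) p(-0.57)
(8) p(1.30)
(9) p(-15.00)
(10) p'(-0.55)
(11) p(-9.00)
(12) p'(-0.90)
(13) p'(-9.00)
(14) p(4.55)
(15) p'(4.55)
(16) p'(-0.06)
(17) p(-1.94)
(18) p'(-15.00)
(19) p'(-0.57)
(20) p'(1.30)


(1) = 12.11
(2) = 6.95
(3) = 2.43
(4) = -48.63
(5) = -6.63
(6) = 1.12
(7) = 7.20
(8) = -10.31
(9) = 10682.00
(10) = -11.92
(11) = 2414.00
(12) = -17.89
(13) = -772.00
(14) = -271.03
(15) = -175.12
(16) = -7.27
(17) = 45.01
(18) = -2092.00
(19) = -12.20
(20) = -17.01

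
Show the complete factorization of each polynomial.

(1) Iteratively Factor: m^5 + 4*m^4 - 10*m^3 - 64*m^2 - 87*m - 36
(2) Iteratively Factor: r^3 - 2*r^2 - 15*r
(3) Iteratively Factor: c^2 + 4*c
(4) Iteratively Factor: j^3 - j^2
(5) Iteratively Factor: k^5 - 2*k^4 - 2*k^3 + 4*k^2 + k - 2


(1) = (m + 3)*(m^4 + m^3 - 13*m^2 - 25*m - 12) = (m - 4)*(m + 3)*(m^3 + 5*m^2 + 7*m + 3) = (m - 4)*(m + 1)*(m + 3)*(m^2 + 4*m + 3) = (m - 4)*(m + 1)^2*(m + 3)*(m + 3)
(2) = (r + 3)*(r^2 - 5*r) = r*(r + 3)*(r - 5)
(3) = (c)*(c + 4)
(4) = (j)*(j^2 - j) = j^2*(j - 1)
(5) = (k - 1)*(k^4 - k^3 - 3*k^2 + k + 2) = (k - 1)*(k + 1)*(k^3 - 2*k^2 - k + 2) = (k - 1)^2*(k + 1)*(k^2 - k - 2) = (k - 2)*(k - 1)^2*(k + 1)*(k + 1)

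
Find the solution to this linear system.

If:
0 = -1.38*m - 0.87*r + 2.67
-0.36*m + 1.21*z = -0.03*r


Then:
m = 2.96869712351946*z + 0.225888324873096
r = 2.71065989847716 - 4.70896785109983*z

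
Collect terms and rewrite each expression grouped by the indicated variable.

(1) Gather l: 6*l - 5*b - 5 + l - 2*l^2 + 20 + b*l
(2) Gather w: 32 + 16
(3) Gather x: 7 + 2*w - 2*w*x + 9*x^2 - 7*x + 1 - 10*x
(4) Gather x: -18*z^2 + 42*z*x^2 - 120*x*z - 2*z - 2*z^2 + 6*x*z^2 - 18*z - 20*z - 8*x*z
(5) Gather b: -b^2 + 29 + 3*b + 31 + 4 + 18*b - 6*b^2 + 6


(1) = -5*b - 2*l^2 + l*(b + 7) + 15
(2) = 48
(3) = 2*w + 9*x^2 + x*(-2*w - 17) + 8
(4) = 42*x^2*z + x*(6*z^2 - 128*z) - 20*z^2 - 40*z
(5) = -7*b^2 + 21*b + 70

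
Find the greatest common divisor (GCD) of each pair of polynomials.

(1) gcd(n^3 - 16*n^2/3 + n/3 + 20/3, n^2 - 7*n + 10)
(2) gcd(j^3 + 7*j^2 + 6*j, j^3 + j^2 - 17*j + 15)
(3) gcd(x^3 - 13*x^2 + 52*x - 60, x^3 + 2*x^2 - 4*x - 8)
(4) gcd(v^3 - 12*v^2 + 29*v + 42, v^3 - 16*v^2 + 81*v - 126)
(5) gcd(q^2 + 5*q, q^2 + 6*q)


(1) = n - 5
(2) = 1
(3) = x - 2
(4) = gcd((v - 7)*(v - 6)*(v + 1), (v - 7)*(v - 6)*(v - 3)) = v^2 - 13*v + 42
(5) = q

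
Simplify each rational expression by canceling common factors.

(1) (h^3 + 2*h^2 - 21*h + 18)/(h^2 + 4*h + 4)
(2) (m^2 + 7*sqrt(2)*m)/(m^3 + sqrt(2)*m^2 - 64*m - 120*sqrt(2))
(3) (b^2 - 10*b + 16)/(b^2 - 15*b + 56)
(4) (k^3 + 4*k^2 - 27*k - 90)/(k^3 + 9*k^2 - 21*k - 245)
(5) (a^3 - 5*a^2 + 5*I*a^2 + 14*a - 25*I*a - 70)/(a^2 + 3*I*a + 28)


(1) = (h^3 + 2*h^2 - 21*h + 18)/(h^2 + 4*h + 4)
(2) = (m^2 + 7*sqrt(2)*m)/(m^3 + sqrt(2)*m^2 - 64*m - 120*sqrt(2))
(3) = (b - 2)/(b - 7)
(4) = (k^2 + 9*k + 18)/(k^2 + 14*k + 49)
(5) = (a^2 + a*(-5 - 2*I) + 10*I)/(a - 4*I)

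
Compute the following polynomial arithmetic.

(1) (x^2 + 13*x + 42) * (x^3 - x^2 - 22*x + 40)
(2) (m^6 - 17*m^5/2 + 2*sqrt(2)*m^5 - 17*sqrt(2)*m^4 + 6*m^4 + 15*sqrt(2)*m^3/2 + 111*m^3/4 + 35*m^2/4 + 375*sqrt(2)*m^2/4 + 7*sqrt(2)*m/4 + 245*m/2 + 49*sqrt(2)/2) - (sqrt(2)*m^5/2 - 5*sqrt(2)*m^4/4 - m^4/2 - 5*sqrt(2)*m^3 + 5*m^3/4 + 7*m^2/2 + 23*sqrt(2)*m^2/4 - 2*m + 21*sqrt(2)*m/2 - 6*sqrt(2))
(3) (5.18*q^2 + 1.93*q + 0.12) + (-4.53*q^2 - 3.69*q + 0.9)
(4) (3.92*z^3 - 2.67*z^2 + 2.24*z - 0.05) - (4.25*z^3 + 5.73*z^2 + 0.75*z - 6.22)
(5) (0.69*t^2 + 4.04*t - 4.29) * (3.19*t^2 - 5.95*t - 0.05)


(1) = x^5 + 12*x^4 + 7*x^3 - 288*x^2 - 404*x + 1680
(2) = m^6 - 17*m^5/2 + 3*sqrt(2)*m^5/2 - 63*sqrt(2)*m^4/4 + 13*m^4/2 + 25*sqrt(2)*m^3/2 + 53*m^3/2 + 21*m^2/4 + 88*sqrt(2)*m^2 - 35*sqrt(2)*m/4 + 249*m/2 + 61*sqrt(2)/2
(3) = 0.65*q^2 - 1.76*q + 1.02
(4) = -0.33*z^3 - 8.4*z^2 + 1.49*z + 6.17
(5) = 2.2011*t^4 + 8.7821*t^3 - 37.7576*t^2 + 25.3235*t + 0.2145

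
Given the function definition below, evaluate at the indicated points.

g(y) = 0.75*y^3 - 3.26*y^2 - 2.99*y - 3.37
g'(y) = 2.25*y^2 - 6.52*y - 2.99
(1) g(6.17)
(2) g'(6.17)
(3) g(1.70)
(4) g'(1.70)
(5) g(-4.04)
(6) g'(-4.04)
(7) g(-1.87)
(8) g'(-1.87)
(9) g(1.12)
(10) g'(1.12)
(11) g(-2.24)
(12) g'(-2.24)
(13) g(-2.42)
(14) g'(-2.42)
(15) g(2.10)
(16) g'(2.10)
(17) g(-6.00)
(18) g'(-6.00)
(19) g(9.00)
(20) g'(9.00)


(1) = 30.24
(2) = 42.44
(3) = -14.19
(4) = -7.57
(5) = -93.95
(6) = 60.07
(7) = -14.08
(8) = 17.07
(9) = -9.75
(10) = -7.47
(11) = -21.46
(12) = 22.90
(13) = -25.86
(14) = 25.97
(15) = -17.08
(16) = -6.76
(17) = -264.79
(18) = 117.13
(19) = 252.41
(20) = 120.58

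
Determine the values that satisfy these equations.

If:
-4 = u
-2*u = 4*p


Then:
p = 2
u = -4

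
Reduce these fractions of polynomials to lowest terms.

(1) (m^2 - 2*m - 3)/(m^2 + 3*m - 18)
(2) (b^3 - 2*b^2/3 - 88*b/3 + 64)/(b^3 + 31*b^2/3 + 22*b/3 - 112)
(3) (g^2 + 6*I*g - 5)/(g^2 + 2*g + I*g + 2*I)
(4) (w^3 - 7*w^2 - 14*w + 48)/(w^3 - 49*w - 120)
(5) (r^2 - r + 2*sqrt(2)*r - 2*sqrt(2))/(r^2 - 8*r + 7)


(1) = (m + 1)/(m + 6)
(2) = (b - 4)/(b + 7)
(3) = (g + 5*I)/(g + 2)
(4) = (w - 2)/(w + 5)
(5) = (r + 2*sqrt(2))/(r - 7)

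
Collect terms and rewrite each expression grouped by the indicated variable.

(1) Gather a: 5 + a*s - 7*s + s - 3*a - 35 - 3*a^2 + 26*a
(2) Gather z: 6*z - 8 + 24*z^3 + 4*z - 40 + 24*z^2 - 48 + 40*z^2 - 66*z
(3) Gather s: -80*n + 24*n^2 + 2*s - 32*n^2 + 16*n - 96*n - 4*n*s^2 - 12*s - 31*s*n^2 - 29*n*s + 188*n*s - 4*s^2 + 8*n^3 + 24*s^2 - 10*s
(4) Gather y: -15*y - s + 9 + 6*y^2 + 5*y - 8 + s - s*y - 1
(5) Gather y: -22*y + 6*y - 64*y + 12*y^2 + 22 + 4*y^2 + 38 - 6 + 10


(1) = -3*a^2 + a*(s + 23) - 6*s - 30
(2) = 24*z^3 + 64*z^2 - 56*z - 96
(3) = 8*n^3 - 8*n^2 - 160*n + s^2*(20 - 4*n) + s*(-31*n^2 + 159*n - 20)
(4) = 6*y^2 + y*(-s - 10)
(5) = 16*y^2 - 80*y + 64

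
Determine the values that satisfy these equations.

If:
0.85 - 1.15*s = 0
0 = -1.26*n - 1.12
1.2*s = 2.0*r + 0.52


Then:
n = -0.89
r = 0.18
s = 0.74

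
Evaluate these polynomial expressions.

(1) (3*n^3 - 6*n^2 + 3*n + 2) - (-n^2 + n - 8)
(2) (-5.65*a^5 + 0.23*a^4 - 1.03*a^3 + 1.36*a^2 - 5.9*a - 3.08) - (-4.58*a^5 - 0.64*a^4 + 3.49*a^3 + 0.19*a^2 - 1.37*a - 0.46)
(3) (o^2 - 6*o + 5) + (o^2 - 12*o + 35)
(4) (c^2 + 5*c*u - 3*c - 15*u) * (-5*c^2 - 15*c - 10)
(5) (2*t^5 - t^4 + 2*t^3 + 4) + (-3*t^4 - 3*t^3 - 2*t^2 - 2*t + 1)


(1) = 3*n^3 - 5*n^2 + 2*n + 10
(2) = -1.07*a^5 + 0.87*a^4 - 4.52*a^3 + 1.17*a^2 - 4.53*a - 2.62
(3) = 2*o^2 - 18*o + 40
(4) = -5*c^4 - 25*c^3*u + 35*c^2 + 175*c*u + 30*c + 150*u
(5) = 2*t^5 - 4*t^4 - t^3 - 2*t^2 - 2*t + 5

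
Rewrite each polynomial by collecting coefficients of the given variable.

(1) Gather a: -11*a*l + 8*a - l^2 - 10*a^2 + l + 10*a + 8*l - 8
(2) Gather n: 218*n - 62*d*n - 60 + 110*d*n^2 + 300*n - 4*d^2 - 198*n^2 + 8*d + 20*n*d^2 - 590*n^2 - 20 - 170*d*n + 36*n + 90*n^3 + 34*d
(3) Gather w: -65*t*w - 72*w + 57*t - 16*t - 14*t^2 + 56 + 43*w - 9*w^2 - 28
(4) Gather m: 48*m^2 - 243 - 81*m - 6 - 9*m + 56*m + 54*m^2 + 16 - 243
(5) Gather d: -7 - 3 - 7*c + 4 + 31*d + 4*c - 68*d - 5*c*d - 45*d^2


(1) = -10*a^2 + a*(18 - 11*l) - l^2 + 9*l - 8
(2) = -4*d^2 + 42*d + 90*n^3 + n^2*(110*d - 788) + n*(20*d^2 - 232*d + 554) - 80
(3) = -14*t^2 + 41*t - 9*w^2 + w*(-65*t - 29) + 28
(4) = 102*m^2 - 34*m - 476
(5) = -3*c - 45*d^2 + d*(-5*c - 37) - 6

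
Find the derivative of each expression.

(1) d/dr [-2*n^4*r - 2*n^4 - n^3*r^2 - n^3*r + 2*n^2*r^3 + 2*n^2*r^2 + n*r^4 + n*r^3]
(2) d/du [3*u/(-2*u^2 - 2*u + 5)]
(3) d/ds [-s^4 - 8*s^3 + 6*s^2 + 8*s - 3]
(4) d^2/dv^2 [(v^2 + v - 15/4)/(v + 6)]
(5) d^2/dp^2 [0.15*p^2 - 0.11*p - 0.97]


(1) = n*(-2*n^3 - 2*n^2*r - n^2 + 6*n*r^2 + 4*n*r + 4*r^3 + 3*r^2)
(2) = 3*(2*u^2 + 5)/(4*u^4 + 8*u^3 - 16*u^2 - 20*u + 25)
(3) = -4*s^3 - 24*s^2 + 12*s + 8
(4) = 105/(2*(v^3 + 18*v^2 + 108*v + 216))
(5) = 0.300000000000000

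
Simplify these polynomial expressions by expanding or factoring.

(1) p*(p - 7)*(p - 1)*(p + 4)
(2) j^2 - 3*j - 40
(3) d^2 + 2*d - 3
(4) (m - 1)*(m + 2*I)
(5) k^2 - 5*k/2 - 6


(1) = p^4 - 4*p^3 - 25*p^2 + 28*p
(2) = (j - 8)*(j + 5)
(3) = (d - 1)*(d + 3)
(4) = m^2 - m + 2*I*m - 2*I
(5) = (k - 4)*(k + 3/2)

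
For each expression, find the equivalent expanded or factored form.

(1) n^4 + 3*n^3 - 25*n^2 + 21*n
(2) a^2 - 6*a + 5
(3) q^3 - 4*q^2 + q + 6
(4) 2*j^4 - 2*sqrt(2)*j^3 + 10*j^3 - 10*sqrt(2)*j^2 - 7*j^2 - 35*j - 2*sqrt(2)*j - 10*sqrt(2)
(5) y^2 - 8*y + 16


(1) = n*(n - 3)*(n - 1)*(n + 7)
(2) = (a - 5)*(a - 1)
(3) = (q - 3)*(q - 2)*(q + 1)
(4) = (j + 5)*(j - 2*sqrt(2))*(sqrt(2)*j + 1)^2
(5) = (y - 4)^2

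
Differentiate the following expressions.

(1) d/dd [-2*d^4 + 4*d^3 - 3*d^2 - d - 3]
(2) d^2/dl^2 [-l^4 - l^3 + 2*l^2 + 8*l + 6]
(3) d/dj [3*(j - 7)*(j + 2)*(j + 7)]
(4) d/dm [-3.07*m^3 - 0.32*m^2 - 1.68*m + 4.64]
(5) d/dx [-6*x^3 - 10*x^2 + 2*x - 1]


(1) = -8*d^3 + 12*d^2 - 6*d - 1
(2) = -12*l^2 - 6*l + 4
(3) = 9*j^2 + 12*j - 147
(4) = -9.21*m^2 - 0.64*m - 1.68
(5) = -18*x^2 - 20*x + 2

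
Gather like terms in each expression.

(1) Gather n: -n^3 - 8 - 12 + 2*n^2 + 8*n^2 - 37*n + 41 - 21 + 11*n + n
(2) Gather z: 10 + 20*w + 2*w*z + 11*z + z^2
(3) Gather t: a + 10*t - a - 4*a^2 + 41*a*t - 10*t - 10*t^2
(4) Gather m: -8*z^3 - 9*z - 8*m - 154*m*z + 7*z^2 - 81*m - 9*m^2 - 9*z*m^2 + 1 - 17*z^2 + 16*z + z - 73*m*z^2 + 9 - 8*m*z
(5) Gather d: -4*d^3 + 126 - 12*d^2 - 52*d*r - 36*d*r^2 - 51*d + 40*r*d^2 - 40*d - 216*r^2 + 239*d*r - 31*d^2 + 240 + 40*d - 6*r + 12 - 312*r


(1) = -n^3 + 10*n^2 - 25*n
(2) = 20*w + z^2 + z*(2*w + 11) + 10
(3) = -4*a^2 + 41*a*t - 10*t^2
(4) = m^2*(-9*z - 9) + m*(-73*z^2 - 162*z - 89) - 8*z^3 - 10*z^2 + 8*z + 10
(5) = -4*d^3 + d^2*(40*r - 43) + d*(-36*r^2 + 187*r - 51) - 216*r^2 - 318*r + 378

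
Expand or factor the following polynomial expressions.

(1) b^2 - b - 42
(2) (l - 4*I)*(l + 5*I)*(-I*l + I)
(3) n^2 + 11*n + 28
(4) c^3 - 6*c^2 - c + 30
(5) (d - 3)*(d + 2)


(1) = (b - 7)*(b + 6)
(2) = -I*l^3 + l^2 + I*l^2 - l - 20*I*l + 20*I
(3) = (n + 4)*(n + 7)
(4) = (c - 5)*(c - 3)*(c + 2)
(5) = d^2 - d - 6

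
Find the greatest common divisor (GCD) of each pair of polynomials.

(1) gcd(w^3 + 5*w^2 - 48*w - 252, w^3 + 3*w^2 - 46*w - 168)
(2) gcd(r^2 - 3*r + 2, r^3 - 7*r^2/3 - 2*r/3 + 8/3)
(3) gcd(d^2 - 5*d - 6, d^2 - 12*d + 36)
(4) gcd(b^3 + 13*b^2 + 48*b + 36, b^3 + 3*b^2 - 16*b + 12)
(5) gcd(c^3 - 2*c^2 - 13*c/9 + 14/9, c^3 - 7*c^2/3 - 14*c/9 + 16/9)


(1) = w^2 - w - 42
(2) = gcd((r - 2)*(r - 1), (r - 2)*(r - 4/3)*(r + 1)) = r - 2
(3) = d - 6
(4) = b + 6
(5) = gcd((c - 7/3)*(c - 2/3)*(c + 1), (c - 8/3)*(c - 2/3)*(c + 1)) = c^2 + c/3 - 2/3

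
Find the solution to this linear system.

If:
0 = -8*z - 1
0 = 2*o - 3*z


Then:
o = -3/16
z = -1/8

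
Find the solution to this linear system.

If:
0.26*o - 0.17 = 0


Then:
o = 0.65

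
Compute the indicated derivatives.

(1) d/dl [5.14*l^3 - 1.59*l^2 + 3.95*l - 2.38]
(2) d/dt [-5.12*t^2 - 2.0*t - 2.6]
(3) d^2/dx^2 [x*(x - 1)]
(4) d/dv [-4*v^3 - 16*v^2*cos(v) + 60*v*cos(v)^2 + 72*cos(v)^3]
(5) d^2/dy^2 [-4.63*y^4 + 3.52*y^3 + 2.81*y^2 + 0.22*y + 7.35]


(1) = 15.42*l^2 - 3.18*l + 3.95
(2) = -10.24*t - 2.0
(3) = 2
(4) = 16*v^2*sin(v) - 12*v^2 - 60*v*sin(2*v) - 32*v*cos(v) - 216*sin(v)*cos(v)^2 + 60*cos(v)^2
(5) = -55.56*y^2 + 21.12*y + 5.62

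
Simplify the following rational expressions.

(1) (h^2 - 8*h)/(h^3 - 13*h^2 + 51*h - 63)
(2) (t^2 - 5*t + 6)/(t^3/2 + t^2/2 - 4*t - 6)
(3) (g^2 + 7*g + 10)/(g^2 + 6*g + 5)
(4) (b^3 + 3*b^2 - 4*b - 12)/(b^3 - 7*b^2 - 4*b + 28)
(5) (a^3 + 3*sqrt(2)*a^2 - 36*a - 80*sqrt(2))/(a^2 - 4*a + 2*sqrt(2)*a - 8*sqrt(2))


(1) = (h^2 - 8*h)/(h^3 - 13*h^2 + 51*h - 63)
(2) = (2*t - 4)/(t^2 + 4*t + 4)
(3) = (g + 2)/(g + 1)
(4) = (b + 3)/(b - 7)
(5) = (a^2 + sqrt(2)*a - 40)/(a - 4)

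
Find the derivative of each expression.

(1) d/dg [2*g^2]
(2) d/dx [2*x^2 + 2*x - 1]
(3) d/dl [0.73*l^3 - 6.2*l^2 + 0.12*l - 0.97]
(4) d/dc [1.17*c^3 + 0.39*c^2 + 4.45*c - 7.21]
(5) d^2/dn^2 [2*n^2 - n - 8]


(1) = 4*g
(2) = 4*x + 2
(3) = 2.19*l^2 - 12.4*l + 0.12
(4) = 3.51*c^2 + 0.78*c + 4.45
(5) = 4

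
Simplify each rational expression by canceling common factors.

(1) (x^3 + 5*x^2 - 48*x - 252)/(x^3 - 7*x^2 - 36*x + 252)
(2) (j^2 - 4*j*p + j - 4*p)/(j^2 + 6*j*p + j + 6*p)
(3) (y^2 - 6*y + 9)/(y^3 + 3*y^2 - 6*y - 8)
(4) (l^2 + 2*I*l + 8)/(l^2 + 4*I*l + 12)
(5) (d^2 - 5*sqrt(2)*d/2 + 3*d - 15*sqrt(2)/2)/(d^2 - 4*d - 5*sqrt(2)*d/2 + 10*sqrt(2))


(1) = (x + 6)/(x - 6)
(2) = (j - 4*p)/(j + 6*p)
(3) = (y^2 - 6*y + 9)/(y^3 + 3*y^2 - 6*y - 8)
(4) = (l + 4*I)/(l + 6*I)
(5) = (4*d + 12)/(4*d - 16)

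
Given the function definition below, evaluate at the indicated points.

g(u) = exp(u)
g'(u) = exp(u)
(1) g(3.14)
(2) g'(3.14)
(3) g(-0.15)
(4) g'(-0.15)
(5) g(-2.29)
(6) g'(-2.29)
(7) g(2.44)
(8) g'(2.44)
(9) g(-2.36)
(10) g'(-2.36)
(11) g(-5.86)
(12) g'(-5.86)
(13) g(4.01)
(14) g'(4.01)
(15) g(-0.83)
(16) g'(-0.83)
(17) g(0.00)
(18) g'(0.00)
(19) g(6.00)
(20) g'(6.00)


(1) = 23.10
(2) = 23.10
(3) = 0.86
(4) = 0.86
(5) = 0.10
(6) = 0.10
(7) = 11.47
(8) = 11.47
(9) = 0.09
(10) = 0.09
(11) = 0.00
(12) = 0.00
(13) = 55.15
(14) = 55.15
(15) = 0.44
(16) = 0.44
(17) = 1.00
(18) = 1.00
(19) = 403.43
(20) = 403.43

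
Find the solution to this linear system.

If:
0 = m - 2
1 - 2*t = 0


Then:
m = 2
t = 1/2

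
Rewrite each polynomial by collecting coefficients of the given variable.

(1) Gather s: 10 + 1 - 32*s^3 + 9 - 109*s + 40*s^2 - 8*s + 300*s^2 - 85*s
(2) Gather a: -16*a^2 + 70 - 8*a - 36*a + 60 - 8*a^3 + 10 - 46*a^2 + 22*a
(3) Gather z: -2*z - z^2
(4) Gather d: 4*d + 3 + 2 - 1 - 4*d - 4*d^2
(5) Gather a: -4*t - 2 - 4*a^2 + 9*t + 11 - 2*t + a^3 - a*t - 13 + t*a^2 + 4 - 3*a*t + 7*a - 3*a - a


(1) = -32*s^3 + 340*s^2 - 202*s + 20
(2) = -8*a^3 - 62*a^2 - 22*a + 140
(3) = -z^2 - 2*z
(4) = 4 - 4*d^2
(5) = a^3 + a^2*(t - 4) + a*(3 - 4*t) + 3*t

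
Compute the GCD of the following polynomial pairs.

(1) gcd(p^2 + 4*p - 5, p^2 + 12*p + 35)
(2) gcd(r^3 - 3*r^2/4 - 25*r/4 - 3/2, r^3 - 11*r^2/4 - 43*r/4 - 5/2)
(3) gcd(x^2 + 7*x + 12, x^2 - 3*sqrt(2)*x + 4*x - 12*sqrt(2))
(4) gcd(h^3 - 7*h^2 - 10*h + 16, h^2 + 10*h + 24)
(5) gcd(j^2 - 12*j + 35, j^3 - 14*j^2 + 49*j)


(1) = p + 5
(2) = r^2 + 9*r/4 + 1/2
(3) = x + 4
(4) = gcd((h - 8)*(h - 1)*(h + 2), (h + 4)*(h + 6)) = 1
(5) = gcd((j - 7)*(j - 5), j*(j - 7)^2) = j - 7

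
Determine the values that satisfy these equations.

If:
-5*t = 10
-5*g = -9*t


Then:
g = -18/5
t = -2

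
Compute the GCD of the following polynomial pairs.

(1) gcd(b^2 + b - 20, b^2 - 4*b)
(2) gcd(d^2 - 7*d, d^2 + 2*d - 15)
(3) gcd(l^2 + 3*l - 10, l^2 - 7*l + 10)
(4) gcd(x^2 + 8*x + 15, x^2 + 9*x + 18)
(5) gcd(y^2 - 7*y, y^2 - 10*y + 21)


(1) = gcd((b - 4)*(b + 5), b*(b - 4)) = b - 4
(2) = 1
(3) = gcd((l - 2)*(l + 5), (l - 5)*(l - 2)) = l - 2
(4) = x + 3
(5) = y - 7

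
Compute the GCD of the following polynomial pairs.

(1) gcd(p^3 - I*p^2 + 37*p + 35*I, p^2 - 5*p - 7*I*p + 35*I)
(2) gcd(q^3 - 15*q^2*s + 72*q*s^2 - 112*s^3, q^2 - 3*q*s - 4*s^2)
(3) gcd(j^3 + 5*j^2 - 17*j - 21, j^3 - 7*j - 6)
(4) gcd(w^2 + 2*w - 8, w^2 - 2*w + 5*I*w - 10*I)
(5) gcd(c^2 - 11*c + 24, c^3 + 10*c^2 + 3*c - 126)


(1) = gcd((p - 7*I)*(p + I)*(p + 5*I), (p - 5)*(p - 7*I)) = p - 7*I
(2) = q - 4*s
(3) = j^2 - 2*j - 3
(4) = gcd((w - 2)*(w + 4), (w - 2)*(w + 5*I)) = w - 2
(5) = c - 3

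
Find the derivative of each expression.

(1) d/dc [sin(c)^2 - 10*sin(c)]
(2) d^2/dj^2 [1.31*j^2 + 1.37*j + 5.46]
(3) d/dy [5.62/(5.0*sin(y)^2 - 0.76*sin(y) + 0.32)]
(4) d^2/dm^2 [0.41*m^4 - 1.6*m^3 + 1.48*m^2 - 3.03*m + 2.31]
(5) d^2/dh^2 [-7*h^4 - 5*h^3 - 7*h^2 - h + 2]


(1) = 2*(sin(c) - 5)*cos(c)
(2) = 2.62000000000000
(3) = (4.2712 - 56.2*sin(y))*cos(y)/(5.0*sin(y)^2 - 0.76*sin(y) + 0.32)^2
(4) = 4.92*m^2 - 9.6*m + 2.96
(5) = -84*h^2 - 30*h - 14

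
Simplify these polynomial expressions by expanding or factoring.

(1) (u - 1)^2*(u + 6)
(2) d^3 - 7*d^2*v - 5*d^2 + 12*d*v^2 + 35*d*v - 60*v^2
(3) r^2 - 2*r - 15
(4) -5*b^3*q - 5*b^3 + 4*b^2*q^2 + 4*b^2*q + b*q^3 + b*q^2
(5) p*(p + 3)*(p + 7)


(1) = u^3 + 4*u^2 - 11*u + 6
(2) = (d - 5)*(d - 4*v)*(d - 3*v)
(3) = (r - 5)*(r + 3)
(4) = (-b + q)*(5*b + q)*(b*q + b)
(5) = p^3 + 10*p^2 + 21*p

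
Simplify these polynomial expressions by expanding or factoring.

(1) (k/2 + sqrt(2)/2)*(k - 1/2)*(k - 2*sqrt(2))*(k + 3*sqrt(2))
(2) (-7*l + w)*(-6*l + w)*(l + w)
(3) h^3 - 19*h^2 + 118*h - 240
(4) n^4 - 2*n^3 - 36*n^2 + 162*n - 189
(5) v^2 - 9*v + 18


(1) = k^4/2 - k^3/4 + sqrt(2)*k^3 - 5*k^2 - sqrt(2)*k^2/2 - 6*sqrt(2)*k + 5*k/2 + 3*sqrt(2)
(2) = 42*l^3 + 29*l^2*w - 12*l*w^2 + w^3
(3) = (h - 8)*(h - 6)*(h - 5)
(4) = (n - 3)^3*(n + 7)
(5) = (v - 6)*(v - 3)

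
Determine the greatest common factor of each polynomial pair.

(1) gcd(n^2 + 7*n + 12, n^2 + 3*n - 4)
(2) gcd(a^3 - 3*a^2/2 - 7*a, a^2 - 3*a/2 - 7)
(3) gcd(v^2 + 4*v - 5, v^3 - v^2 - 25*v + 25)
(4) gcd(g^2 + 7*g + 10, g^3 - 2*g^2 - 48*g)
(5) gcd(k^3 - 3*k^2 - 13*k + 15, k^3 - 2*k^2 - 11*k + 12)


(1) = n + 4
(2) = a^2 - 3*a/2 - 7
(3) = v^2 + 4*v - 5
(4) = 1
(5) = gcd((k - 5)*(k - 1)*(k + 3), (k - 4)*(k - 1)*(k + 3)) = k^2 + 2*k - 3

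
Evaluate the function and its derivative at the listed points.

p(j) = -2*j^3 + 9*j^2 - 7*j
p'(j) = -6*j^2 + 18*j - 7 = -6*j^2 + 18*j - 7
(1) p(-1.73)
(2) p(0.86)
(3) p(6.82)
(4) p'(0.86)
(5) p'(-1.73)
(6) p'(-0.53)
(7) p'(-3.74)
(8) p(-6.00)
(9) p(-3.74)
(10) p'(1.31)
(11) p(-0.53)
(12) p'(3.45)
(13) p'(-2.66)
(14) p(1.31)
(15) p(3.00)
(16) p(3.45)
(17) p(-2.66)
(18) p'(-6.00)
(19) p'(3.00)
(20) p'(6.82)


(1) = 49.40
(2) = -0.64
(3) = -263.56
(4) = 4.04
(5) = -56.10
(6) = -18.23
(7) = -158.25
(8) = 798.00
(9) = 256.70
(10) = 6.28
(11) = 6.54
(12) = -16.32
(13) = -97.33
(14) = 1.78
(15) = 6.00
(16) = 0.85
(17) = 119.94
(18) = -331.00
(19) = -7.00
(20) = -163.31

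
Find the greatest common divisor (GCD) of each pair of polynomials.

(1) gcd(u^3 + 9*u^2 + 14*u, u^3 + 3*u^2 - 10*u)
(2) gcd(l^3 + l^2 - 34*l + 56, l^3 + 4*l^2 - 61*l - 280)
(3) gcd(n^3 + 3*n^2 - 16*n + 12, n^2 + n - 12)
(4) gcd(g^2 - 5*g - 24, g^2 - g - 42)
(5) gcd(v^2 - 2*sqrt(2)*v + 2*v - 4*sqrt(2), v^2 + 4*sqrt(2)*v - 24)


(1) = gcd(u*(u + 2)*(u + 7), u*(u - 2)*(u + 5)) = u
(2) = gcd((l - 4)*(l - 2)*(l + 7), (l - 8)*(l + 5)*(l + 7)) = l + 7
(3) = 1
(4) = 1
(5) = gcd((v + 2)*(v - 2*sqrt(2)), (v - 2*sqrt(2))*(v + 6*sqrt(2))) = v - 2*sqrt(2)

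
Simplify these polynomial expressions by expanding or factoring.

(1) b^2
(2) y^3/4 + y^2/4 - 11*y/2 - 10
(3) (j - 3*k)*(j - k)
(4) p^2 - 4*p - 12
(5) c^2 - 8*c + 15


(1) = b^2
(2) = (y/4 + 1)*(y - 5)*(y + 2)
(3) = j^2 - 4*j*k + 3*k^2
(4) = (p - 6)*(p + 2)
(5) = (c - 5)*(c - 3)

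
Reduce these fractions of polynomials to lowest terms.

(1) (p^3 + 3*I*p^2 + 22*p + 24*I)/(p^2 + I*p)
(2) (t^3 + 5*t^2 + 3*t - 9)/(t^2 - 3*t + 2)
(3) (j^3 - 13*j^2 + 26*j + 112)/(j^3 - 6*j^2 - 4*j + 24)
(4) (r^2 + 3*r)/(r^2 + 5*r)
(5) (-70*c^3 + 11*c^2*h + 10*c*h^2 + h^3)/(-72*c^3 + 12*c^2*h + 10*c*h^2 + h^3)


(1) = (p^2 + 2*I*p + 24)/p
(2) = (t^2 + 6*t + 9)/(t - 2)
(3) = (j^2 - 15*j + 56)/(j^2 - 8*j + 12)
(4) = (r + 3)/(r + 5)
(5) = (35*c^2 + 12*c*h + h^2)/(36*c^2 + 12*c*h + h^2)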